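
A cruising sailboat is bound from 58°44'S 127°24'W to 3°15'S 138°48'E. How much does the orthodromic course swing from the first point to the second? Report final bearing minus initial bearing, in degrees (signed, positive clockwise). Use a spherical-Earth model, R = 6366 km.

+63.7°

Initial bearing θ₁ = atan2(sin Δλ cos φ₂, cos φ₁ sin φ₂ − sin φ₁ cos φ₂ cos Δλ) = 265.07°
Final bearing θ₂ = (initial bearing from the destination back to the start) + 180° = 328.81°
Δθ = θ₂ − θ₁ = +63.7°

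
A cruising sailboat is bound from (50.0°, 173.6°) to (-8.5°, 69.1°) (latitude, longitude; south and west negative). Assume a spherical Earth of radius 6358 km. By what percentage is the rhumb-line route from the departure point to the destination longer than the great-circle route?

3.1%

Great circle: σ = 1.8467 rad → d_gc = Rσ = 11741.2 km
Rhumb: Δφ = -1.0210, Δλ = -1.8239, Δψ = -1.1596, q = Δφ/Δψ = 0.8805 → d_rh = R√(Δφ²+q²Δλ²) = 12099.4 km
Excess = (12099.4 − 11741.2) / 11741.2 = 358.2 / 11741.2 = 3.051% ≈ 3.1%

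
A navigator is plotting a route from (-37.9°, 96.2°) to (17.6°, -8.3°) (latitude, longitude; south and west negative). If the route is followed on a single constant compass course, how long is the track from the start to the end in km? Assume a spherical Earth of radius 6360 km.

Δψ = ln[tan(π/4+φ₂/2)/tan(π/4+φ₁/2)] = +1.0279;  Δφ = +0.9687 rad,  Δλ = -1.8239 rad
q = Δφ/Δψ = 0.9424
d = R·√(Δφ² + q²Δλ²) = 6360·1.97292 = 12548 km

12548 km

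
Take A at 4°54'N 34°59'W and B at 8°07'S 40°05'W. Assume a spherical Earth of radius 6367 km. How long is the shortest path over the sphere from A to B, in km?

1553 km

cos σ = sin φ₁ sin φ₂ + cos φ₁ cos φ₂ cos Δλ
      = sin(4.90°)sin(-8.12°) + cos(4.90°)cos(-8.12°)cos(-5.10°) = 0.9704
σ = 13.975° → d = Rσ = 6367·0.24392 = 1553 km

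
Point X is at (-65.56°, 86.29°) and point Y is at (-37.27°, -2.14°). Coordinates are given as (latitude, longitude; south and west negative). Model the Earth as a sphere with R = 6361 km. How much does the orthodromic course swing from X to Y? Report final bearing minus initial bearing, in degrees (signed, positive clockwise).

At departure: θ₁ = atan2(sin Δλ cos φ₂, cos φ₁ sin φ₂ − sin φ₁ cos φ₂ cos Δλ) = 253.83°
At arrival: θ₂ = atan2(sin Δλ cos φ₁, −cos φ₂ sin φ₁ + sin φ₂ cos φ₁ cos Δλ) = 330.04°
Δθ = θ₂ − θ₁ = +76.2°

+76.2°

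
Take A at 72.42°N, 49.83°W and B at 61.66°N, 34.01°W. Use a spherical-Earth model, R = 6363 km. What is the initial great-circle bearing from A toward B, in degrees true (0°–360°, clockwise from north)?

θ = atan2( sin Δλ·cos φ₂ ,  cos φ₁ sin φ₂ − sin φ₁ cos φ₂ cos Δλ )
  = atan2(+0.1294, -0.1696) = 142.65°

142.6°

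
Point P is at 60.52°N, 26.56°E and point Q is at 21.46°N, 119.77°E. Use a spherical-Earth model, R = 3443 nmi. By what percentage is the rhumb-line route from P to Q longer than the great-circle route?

6.0%

Great circle: σ = 1.2736 rad → d_gc = Rσ = 4385.0 nmi
Rhumb: Δφ = -0.6817, Δλ = +1.6268, Δψ = -0.9516, q = Δφ/Δψ = 0.7164 → d_rh = R√(Δφ²+q²Δλ²) = 4648.6 nmi
Excess = (4648.6 − 4385.0) / 4385.0 = 263.6 / 4385.0 = 6.01% ≈ 6.0%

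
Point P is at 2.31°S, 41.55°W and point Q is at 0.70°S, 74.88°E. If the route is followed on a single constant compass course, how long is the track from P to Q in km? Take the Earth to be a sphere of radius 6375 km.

12951 km

Δψ = ln[tan(π/4+φ₂/2)/tan(π/4+φ₁/2)] = +0.0281;  Δφ = +0.0281 rad,  Δλ = +2.0321 rad
q = Δφ/Δψ = 0.9996
d = R·√(Δφ² + q²Δλ²) = 6375·2.03151 = 12951 km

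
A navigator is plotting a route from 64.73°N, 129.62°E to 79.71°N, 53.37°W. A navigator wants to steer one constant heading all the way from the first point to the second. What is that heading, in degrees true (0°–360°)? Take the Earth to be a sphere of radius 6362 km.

73.6°

Δψ = ln[tan(π/4+φ₂/2)/tan(π/4+φ₁/2)] = +0.9121
Δλ = +3.0894 rad (taken the short way round)
course = atan2(Δλ, Δψ) = 73.55°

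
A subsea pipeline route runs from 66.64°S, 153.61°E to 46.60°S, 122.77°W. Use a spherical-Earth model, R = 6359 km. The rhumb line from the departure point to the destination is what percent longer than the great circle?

6.9%

Great circle: σ = 0.7992 rad → d_gc = Rσ = 5082.0 km
Rhumb: Δφ = +0.3498, Δλ = +1.4594, Δψ = +0.6549, q = Δφ/Δψ = 0.5340 → d_rh = R√(Δφ²+q²Δλ²) = 5432.5 km
Excess = (5432.5 − 5082.0) / 5082.0 = 350.5 / 5082.0 = 6.90% ≈ 6.9%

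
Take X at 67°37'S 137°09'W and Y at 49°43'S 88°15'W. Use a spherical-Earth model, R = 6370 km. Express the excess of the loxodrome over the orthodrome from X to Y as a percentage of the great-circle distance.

2.3%

Great circle: σ = 0.5212 rad → d_gc = Rσ = 3319.9 km
Rhumb: Δφ = +0.3124, Δλ = +0.8535, Δψ = +0.6172, q = Δφ/Δψ = 0.5062 → d_rh = R√(Δφ²+q²Δλ²) = 3396.0 km
Excess = (3396.0 − 3319.9) / 3319.9 = 76.1 / 3319.9 = 2.29% ≈ 2.3%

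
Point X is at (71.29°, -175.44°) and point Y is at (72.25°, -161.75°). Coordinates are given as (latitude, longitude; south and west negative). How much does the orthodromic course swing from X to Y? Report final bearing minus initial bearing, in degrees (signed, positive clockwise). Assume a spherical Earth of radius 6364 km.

At departure: θ₁ = atan2(sin Δλ cos φ₂, cos φ₁ sin φ₂ − sin φ₁ cos φ₂ cos Δλ) = 70.92°
At arrival: θ₂ = atan2(sin Δλ cos φ₁, −cos φ₂ sin φ₁ + sin φ₂ cos φ₁ cos Δλ) = 83.93°
Δθ = θ₂ − θ₁ = +13.0°

+13.0°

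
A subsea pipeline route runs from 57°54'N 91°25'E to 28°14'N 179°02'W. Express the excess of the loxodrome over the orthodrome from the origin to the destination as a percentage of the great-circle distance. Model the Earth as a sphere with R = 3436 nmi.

Great circle: σ = 1.1545 rad → d_gc = Rσ = 3966.7 nmi
Rhumb: Δφ = -0.5178, Δλ = +1.5629, Δψ = -0.7319, q = Δφ/Δψ = 0.7075 → d_rh = R√(Δφ²+q²Δλ²) = 4195.3 nmi
Excess = (4195.3 − 3966.7) / 3966.7 = 228.6 / 3966.7 = 5.76% ≈ 5.8%

5.8%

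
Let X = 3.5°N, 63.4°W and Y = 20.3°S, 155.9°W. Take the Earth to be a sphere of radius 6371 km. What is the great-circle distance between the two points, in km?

10403 km

cos σ = sin φ₁ sin φ₂ + cos φ₁ cos φ₂ cos Δλ
      = sin(3.50°)sin(-20.30°) + cos(3.50°)cos(-20.30°)cos(-92.50°) = -0.0620
σ = 93.555° → d = Rσ = 6371·1.63285 = 10403 km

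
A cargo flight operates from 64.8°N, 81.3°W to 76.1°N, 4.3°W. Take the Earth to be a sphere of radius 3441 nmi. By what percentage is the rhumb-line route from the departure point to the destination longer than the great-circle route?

Great circle: σ = 0.4479 rad → d_gc = Rσ = 1541.4 nmi
Rhumb: Δφ = +0.1972, Δλ = +1.3439, Δψ = +0.6063, q = Δφ/Δψ = 0.3253 → d_rh = R√(Δφ²+q²Δλ²) = 1650.2 nmi
Excess = (1650.2 − 1541.4) / 1541.4 = 108.8 / 1541.4 = 7.06% ≈ 7.1%

7.1%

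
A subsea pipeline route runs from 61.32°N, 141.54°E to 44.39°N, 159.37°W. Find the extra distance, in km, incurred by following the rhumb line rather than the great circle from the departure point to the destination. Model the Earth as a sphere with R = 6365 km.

126 km

Great circle: cos σ = sin φ₁ sin φ₂ + cos φ₁ cos φ₂ cos Δλ,  σ = 0.6602 rad → d_gc = 4202.0 km
Rhumb line: Δψ = -0.4976, q = Δφ/Δψ = 0.5938, d_rh = R√(Δφ²+q²Δλ²) = 4328.1 km
Excess = 4328.1 − 4202.0 = 126.1 ≈ 126 km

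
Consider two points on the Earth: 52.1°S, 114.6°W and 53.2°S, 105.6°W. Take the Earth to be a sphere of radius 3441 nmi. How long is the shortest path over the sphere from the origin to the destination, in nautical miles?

334 nmi

Haversine: a = sin²(Δφ/2)+cos φ₁ cos φ₂ sin²(Δλ/2) = 0.00236;  σ = 2·atan2(√a,√(1−a))
σ = 5.566° → d = Rσ = 3441·0.09714 = 334 nmi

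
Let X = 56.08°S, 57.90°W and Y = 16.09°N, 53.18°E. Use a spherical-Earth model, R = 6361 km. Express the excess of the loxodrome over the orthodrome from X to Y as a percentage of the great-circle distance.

Great circle: σ = 2.0074 rad → d_gc = Rσ = 12768.8 km
Rhumb: Δφ = +1.2596, Δλ = +1.9387, Δψ = +1.4721, q = Δφ/Δψ = 0.8556 → d_rh = R√(Δφ²+q²Δλ²) = 13249.0 km
Excess = (13249.0 − 12768.8) / 12768.8 = 480.2 / 12768.8 = 3.76% ≈ 3.8%

3.8%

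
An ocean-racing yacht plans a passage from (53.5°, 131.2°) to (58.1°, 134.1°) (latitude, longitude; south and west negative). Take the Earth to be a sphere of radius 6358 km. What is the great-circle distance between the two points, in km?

541 km

Haversine: a = sin²(Δφ/2)+cos φ₁ cos φ₂ sin²(Δλ/2) = 0.00181;  σ = 2·atan2(√a,√(1−a))
σ = 4.879° → d = Rσ = 6358·0.08516 = 541 km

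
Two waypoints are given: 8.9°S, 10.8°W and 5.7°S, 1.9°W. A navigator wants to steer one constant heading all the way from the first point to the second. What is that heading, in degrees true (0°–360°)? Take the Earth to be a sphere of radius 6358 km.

Δψ = ln[tan(π/4+φ₂/2)/tan(π/4+φ₁/2)] = +0.0563
Δλ = +0.1553 rad (taken the short way round)
course = atan2(Δλ, Δψ) = 70.07°

70.1°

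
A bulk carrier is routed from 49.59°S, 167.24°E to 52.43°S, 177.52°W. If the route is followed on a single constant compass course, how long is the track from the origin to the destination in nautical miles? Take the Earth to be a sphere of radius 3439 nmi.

Δψ = ln[tan(π/4+φ₂/2)/tan(π/4+φ₁/2)] = -0.0788;  Δφ = -0.0496 rad,  Δλ = +0.2660 rad
q = Δφ/Δψ = 0.6289
d = R·√(Δφ² + q²Δλ²) = 3439·0.17448 = 600 nmi

600 nmi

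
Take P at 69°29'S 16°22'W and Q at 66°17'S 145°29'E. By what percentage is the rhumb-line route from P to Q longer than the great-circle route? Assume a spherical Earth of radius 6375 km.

39.5%

Great circle: σ = 0.7619 rad → d_gc = Rσ = 4857.2 km
Rhumb: Δφ = +0.0559, Δλ = +2.8248, Δψ = +0.1486, q = Δφ/Δψ = 0.3759 → d_rh = R√(Δφ²+q²Δλ²) = 6777.8 km
Excess = (6777.8 − 4857.2) / 4857.2 = 1920.6 / 4857.2 = 39.54% ≈ 39.5%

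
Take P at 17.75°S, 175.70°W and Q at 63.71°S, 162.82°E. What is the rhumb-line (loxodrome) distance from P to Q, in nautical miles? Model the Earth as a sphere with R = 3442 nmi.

Δψ = ln[tan(π/4+φ₂/2)/tan(π/4+φ₁/2)] = -1.1395;  Δφ = -0.8022 rad,  Δλ = -0.3749 rad
q = Δφ/Δψ = 0.7039
d = R·√(Δφ² + q²Δλ²) = 3442·0.84445 = 2907 nmi

2907 nmi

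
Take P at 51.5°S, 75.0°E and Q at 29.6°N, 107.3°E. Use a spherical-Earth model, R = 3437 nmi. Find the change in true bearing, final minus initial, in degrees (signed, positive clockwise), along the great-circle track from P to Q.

Initial bearing θ₁ = atan2(sin Δλ cos φ₂, cos φ₁ sin φ₂ − sin φ₁ cos φ₂ cos Δλ) = 27.76°
Final bearing θ₂ = (initial bearing from the destination back to the start) + 180° = 19.48°
Δθ = θ₂ − θ₁ = -8.3°

-8.3°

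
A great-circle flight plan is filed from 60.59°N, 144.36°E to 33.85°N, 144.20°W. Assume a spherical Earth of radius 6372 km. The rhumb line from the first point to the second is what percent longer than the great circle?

Great circle: σ = 0.9084 rad → d_gc = Rσ = 5788.0 km
Rhumb: Δφ = -0.4667, Δλ = +1.2469, Δψ = -0.7092, q = Δφ/Δψ = 0.6580 → d_rh = R√(Δφ²+q²Δλ²) = 6014.7 km
Excess = (6014.7 − 5788.0) / 5788.0 = 226.7 / 5788.0 = 3.92% ≈ 3.9%

3.9%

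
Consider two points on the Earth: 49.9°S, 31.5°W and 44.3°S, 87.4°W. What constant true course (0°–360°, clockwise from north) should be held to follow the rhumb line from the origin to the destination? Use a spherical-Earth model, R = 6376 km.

Δψ = ln[tan(π/4+φ₂/2)/tan(π/4+φ₁/2)] = +0.1438
Δλ = -0.9756 rad (taken the short way round)
course = atan2(Δλ, Δψ) = 278.38°

278.4°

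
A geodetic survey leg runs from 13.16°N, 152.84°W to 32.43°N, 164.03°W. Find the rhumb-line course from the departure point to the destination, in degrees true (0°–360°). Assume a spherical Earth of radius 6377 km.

Δψ = ln[tan(π/4+φ₂/2)/tan(π/4+φ₁/2)] = +0.3672
Δλ = -0.1953 rad (taken the short way round)
course = atan2(Δλ, Δψ) = 331.99°

332.0°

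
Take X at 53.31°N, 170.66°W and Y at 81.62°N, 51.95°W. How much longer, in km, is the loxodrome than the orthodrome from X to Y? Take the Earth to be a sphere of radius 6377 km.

755 km

Great circle: cos σ = sin φ₁ sin φ₂ + cos φ₁ cos φ₂ cos Δλ,  σ = 0.7205 rad → d_gc = 4594.50 km
Rhumb line: Δψ = +1.5099, q = Δφ/Δψ = 0.3272, d_rh = R√(Δφ²+q²Δλ²) = 5349.99 km
Excess = 5349.99 − 4594.50 = 755.49 ≈ 755 km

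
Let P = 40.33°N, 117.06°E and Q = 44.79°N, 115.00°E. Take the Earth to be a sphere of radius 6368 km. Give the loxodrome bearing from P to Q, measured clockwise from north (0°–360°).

Meridional parts: M(φ₁)=+0.7704, M(φ₂)=+0.8762 → ΔM = +0.1058;  Δλ = -0.0360 rad
tan C = Δλ / ΔM = -0.3400 → C = 341.22°

341.2°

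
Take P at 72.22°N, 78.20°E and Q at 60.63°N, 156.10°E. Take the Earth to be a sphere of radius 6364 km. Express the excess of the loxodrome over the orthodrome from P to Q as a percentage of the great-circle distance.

Great circle: σ = 0.5331 rad → d_gc = Rσ = 3392.6 km
Rhumb: Δφ = -0.2023, Δλ = +1.3596, Δψ = -0.5161, q = Δφ/Δψ = 0.3920 → d_rh = R√(Δφ²+q²Δλ²) = 3627.7 km
Excess = (3627.7 − 3392.6) / 3392.6 = 235.1 / 3392.6 = 6.93% ≈ 6.9%

6.9%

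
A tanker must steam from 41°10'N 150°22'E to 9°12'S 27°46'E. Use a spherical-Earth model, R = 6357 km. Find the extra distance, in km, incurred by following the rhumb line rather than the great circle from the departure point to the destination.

Great circle: cos σ = sin φ₁ sin φ₂ + cos φ₁ cos φ₂ cos Δλ,  σ = 2.1009 rad → d_gc = 13355.3 km
Rhumb line: Δψ = -0.9510, q = Δφ/Δψ = 0.9244, d_rh = R√(Δφ²+q²Δλ²) = 13759.7 km
Excess = 13759.7 − 13355.3 = 404.4 ≈ 404 km

404 km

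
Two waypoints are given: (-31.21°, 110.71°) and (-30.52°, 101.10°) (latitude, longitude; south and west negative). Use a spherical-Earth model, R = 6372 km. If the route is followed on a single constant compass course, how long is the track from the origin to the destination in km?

921 km

Rhumb course C = atan2(Δλ, Δψ) with Δψ = ln[tan(π/4+φ₂/2)/tan(π/4+φ₁/2)] = +0.0140, Δλ = -0.1677 → C = 274.78°
d = R·|Δφ| / |cos C| = 6372·0.01204 / 0.08336 = 921 km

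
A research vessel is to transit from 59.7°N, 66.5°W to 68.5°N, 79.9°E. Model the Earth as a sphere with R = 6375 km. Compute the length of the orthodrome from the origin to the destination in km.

5509 km

cos σ = sin φ₁ sin φ₂ + cos φ₁ cos φ₂ cos Δλ
      = sin(59.70°)sin(68.50°) + cos(59.70°)cos(68.50°)cos(146.40°) = 0.6493
σ = 49.511° → d = Rσ = 6375·0.86413 = 5509 km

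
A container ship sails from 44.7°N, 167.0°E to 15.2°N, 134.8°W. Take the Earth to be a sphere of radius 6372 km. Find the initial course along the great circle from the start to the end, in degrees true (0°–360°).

101.8°

N = sin Δλ·cos φ₂ = +0.8202;  D = cos φ₁ sin φ₂ − sin φ₁ cos φ₂ cos Δλ = -0.1713
initial course = atan2(N, D) = 101.80°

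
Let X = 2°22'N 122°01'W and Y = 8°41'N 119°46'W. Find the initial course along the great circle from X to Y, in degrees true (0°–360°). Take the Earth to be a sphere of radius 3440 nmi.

θ = atan2( sin Δλ·cos φ₂ ,  cos φ₁ sin φ₂ − sin φ₁ cos φ₂ cos Δλ )
  = atan2(+0.0388, +0.1101) = 19.42°

19.4°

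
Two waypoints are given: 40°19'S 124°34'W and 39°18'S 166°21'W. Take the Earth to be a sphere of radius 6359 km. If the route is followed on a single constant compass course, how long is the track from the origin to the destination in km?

3564 km

Δψ = ln[tan(π/4+φ₂/2)/tan(π/4+φ₁/2)] = +0.0231;  Δφ = +0.0177 rad,  Δλ = -0.7293 rad
q = Δφ/Δψ = 0.7682
d = R·√(Δφ² + q²Δλ²) = 6359·0.56047 = 3564 km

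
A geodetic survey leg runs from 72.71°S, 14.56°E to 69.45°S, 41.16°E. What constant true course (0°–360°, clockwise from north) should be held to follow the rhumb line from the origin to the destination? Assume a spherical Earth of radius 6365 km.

Δψ = ln[tan(π/4+φ₂/2)/tan(π/4+φ₁/2)] = +0.1759
Δλ = +0.4643 rad (taken the short way round)
course = atan2(Δλ, Δψ) = 69.25°

69.2°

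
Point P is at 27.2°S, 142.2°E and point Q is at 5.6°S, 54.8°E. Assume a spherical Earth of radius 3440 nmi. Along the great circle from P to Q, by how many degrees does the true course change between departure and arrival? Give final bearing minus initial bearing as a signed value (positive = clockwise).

+30.7°

At departure: θ₁ = atan2(sin Δλ cos φ₂, cos φ₁ sin φ₂ − sin φ₁ cos φ₂ cos Δλ) = 266.19°
At arrival: θ₂ = atan2(sin Δλ cos φ₁, −cos φ₂ sin φ₁ + sin φ₂ cos φ₁ cos Δλ) = 296.91°
Δθ = θ₂ − θ₁ = +30.7°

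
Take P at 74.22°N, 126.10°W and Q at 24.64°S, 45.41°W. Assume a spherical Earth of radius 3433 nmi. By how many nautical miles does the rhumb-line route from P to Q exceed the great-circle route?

192 nmi

Great circle: cos σ = sin φ₁ sin φ₂ + cos φ₁ cos φ₂ cos Δλ,  σ = 1.9404 rad → d_gc = 6661.3 nmi
Rhumb line: Δψ = -2.4202, q = Δφ/Δψ = 0.7129, d_rh = R√(Δφ²+q²Δλ²) = 6853.2 nmi
Excess = 6853.2 − 6661.3 = 191.9 ≈ 192 nmi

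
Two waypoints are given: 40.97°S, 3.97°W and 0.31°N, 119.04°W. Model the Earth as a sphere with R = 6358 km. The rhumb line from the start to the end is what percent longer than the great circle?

Great circle: σ = 1.9002 rad → d_gc = Rσ = 12081.5 km
Rhumb: Δφ = +0.7205, Δλ = -2.0084, Δψ = +0.7906, q = Δφ/Δψ = 0.9113 → d_rh = R√(Δφ²+q²Δλ²) = 12505.9 km
Excess = (12505.9 − 12081.5) / 12081.5 = 424.4 / 12081.5 = 3.51% ≈ 3.5%

3.5%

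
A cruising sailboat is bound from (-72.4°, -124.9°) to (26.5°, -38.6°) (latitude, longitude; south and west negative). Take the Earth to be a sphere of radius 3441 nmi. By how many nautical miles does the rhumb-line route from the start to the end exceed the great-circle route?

Great circle: cos σ = sin φ₁ sin φ₂ + cos φ₁ cos φ₂ cos Δλ,  σ = 1.9909 rad → d_gc = 6850.7 nmi
Rhumb line: Δψ = +2.3455, q = Δφ/Δψ = 0.7359, d_rh = R√(Δφ²+q²Δλ²) = 7058.9 nmi
Excess = 7058.9 − 6850.7 = 208.2 ≈ 208 nmi

208 nmi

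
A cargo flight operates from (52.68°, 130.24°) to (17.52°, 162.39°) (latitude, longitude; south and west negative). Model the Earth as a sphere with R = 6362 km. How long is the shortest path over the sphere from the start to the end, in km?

4798 km

Haversine: a = sin²(Δφ/2)+cos φ₁ cos φ₂ sin²(Δλ/2) = 0.13555;  σ = 2·atan2(√a,√(1−a))
σ = 43.206° → d = Rσ = 6362·0.75409 = 4798 km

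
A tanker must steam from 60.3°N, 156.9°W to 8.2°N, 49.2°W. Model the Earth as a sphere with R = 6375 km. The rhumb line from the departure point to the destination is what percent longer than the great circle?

6.9%

Great circle: σ = 1.5960 rad → d_gc = Rσ = 10174.5 km
Rhumb: Δφ = -0.9093, Δλ = +1.8797, Δψ = -1.1839, q = Δφ/Δψ = 0.7681 → d_rh = R√(Δφ²+q²Δλ²) = 10877.5 km
Excess = (10877.5 − 10174.5) / 10174.5 = 703.0 / 10174.5 = 6.91% ≈ 6.9%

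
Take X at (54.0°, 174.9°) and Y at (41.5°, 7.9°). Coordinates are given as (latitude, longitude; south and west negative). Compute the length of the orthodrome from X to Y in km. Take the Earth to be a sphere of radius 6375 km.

Haversine: a = sin²(Δφ/2)+cos φ₁ cos φ₂ sin²(Δλ/2) = 0.44644;  σ = 2·atan2(√a,√(1−a))
σ = 83.850° → d = Rσ = 6375·1.46346 = 9330 km

9330 km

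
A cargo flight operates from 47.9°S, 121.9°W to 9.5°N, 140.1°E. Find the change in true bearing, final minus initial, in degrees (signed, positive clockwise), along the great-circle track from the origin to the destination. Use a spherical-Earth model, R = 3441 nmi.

Initial bearing θ₁ = atan2(sin Δλ cos φ₂, cos φ₁ sin φ₂ − sin φ₁ cos φ₂ cos Δλ) = 270.52°
Final bearing θ₂ = (initial bearing from the destination back to the start) + 180° = 317.18°
Δθ = θ₂ − θ₁ = +46.7°

+46.7°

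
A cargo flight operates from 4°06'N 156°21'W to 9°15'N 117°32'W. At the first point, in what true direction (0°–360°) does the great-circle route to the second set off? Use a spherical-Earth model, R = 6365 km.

80.3°

θ = atan2( sin Δλ·cos φ₂ ,  cos φ₁ sin φ₂ − sin φ₁ cos φ₂ cos Δλ )
  = atan2(+0.6187, +0.1053) = 80.34°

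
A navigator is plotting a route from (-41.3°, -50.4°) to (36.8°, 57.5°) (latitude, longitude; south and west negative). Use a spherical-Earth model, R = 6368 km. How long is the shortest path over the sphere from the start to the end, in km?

13945 km

cos σ = sin φ₁ sin φ₂ + cos φ₁ cos φ₂ cos Δλ
      = sin(-41.30°)sin(36.80°) + cos(-41.30°)cos(36.80°)cos(107.90°) = -0.5803
σ = 125.468° → d = Rσ = 6368·2.18983 = 13945 km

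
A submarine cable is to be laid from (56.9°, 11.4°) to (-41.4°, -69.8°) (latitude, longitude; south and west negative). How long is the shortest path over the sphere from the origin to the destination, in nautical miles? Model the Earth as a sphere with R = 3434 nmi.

7158 nmi

cos σ = sin φ₁ sin φ₂ + cos φ₁ cos φ₂ cos Δλ
      = sin(56.90°)sin(-41.40°) + cos(56.90°)cos(-41.40°)cos(-81.20°) = -0.4913
σ = 119.428° → d = Rσ = 3434·2.08441 = 7158 nmi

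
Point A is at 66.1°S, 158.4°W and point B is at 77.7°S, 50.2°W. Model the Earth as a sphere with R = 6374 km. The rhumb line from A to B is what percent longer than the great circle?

15.0%

Great circle: σ = 0.5230 rad → d_gc = Rσ = 3333.8 km
Rhumb: Δφ = -0.2025, Δλ = +1.8884, Δψ = -0.6751, q = Δφ/Δψ = 0.2999 → d_rh = R√(Δφ²+q²Δλ²) = 3833.7 km
Excess = (3833.7 − 3333.8) / 3333.8 = 499.9 / 3333.8 = 14.99% ≈ 15.0%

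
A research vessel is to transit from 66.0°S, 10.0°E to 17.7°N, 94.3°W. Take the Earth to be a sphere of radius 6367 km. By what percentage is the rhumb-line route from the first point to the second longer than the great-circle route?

Great circle: σ = 1.9535 rad → d_gc = Rσ = 12438.1 km
Rhumb: Δφ = +1.4608, Δλ = -1.8204, Δψ = +1.8625, q = Δφ/Δψ = 0.7843 → d_rh = R√(Δφ²+q²Δλ²) = 13005.9 km
Excess = (13005.9 − 12438.1) / 12438.1 = 567.8 / 12438.1 = 4.57% ≈ 4.6%

4.6%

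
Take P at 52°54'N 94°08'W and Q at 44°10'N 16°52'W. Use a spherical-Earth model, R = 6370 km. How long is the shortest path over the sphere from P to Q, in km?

cos σ = sin φ₁ sin φ₂ + cos φ₁ cos φ₂ cos Δλ
      = sin(52.90°)sin(44.17°) + cos(52.90°)cos(44.17°)cos(77.27°) = 0.6511
σ = 49.376° → d = Rσ = 6370·0.86178 = 5490 km

5490 km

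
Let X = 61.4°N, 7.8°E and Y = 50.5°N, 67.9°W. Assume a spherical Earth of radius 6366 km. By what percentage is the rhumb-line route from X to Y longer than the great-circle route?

Great circle: σ = 0.7187 rad → d_gc = Rσ = 4575.1 km
Rhumb: Δφ = -0.1902, Δλ = -1.3212, Δψ = -0.3426, q = Δφ/Δψ = 0.5553 → d_rh = R√(Δφ²+q²Δλ²) = 4825.3 km
Excess = (4825.3 − 4575.1) / 4575.1 = 250.2 / 4575.1 = 5.47% ≈ 5.5%

5.5%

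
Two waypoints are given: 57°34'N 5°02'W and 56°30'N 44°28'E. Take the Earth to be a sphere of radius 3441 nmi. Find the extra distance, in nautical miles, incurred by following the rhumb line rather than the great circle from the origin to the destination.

Great circle: cos σ = sin φ₁ sin φ₂ + cos φ₁ cos φ₂ cos Δλ,  σ = 0.4600 rad → d_gc = 1582.8 nmi
Rhumb line: Δψ = -0.0342, q = Δφ/Δψ = 0.5441, d_rh = R√(Δφ²+q²Δλ²) = 1618.8 nmi
Excess = 1618.8 − 1582.8 = 36.0 ≈ 36 nmi

36 nmi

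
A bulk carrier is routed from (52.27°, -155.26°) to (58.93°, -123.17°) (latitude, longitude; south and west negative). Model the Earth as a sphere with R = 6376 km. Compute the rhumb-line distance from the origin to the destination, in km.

2144 km

Δψ = ln[tan(π/4+φ₂/2)/tan(π/4+φ₁/2)] = +0.2064;  Δφ = +0.1162 rad,  Δλ = +0.5601 rad
q = Δφ/Δψ = 0.5633
d = R·√(Δφ² + q²Δλ²) = 6376·0.33622 = 2144 km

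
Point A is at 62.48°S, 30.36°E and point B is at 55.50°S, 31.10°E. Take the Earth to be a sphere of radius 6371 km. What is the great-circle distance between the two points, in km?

777 km

cos σ = sin φ₁ sin φ₂ + cos φ₁ cos φ₂ cos Δλ
      = sin(-62.48°)sin(-55.50°) + cos(-62.48°)cos(-55.50°)cos(0.74°) = 0.9926
σ = 6.990° → d = Rσ = 6371·0.12200 = 777 km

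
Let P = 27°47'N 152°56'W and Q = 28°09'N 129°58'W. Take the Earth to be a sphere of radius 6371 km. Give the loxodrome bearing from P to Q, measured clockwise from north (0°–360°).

89.0°

Meridional parts: M(φ₁)=+0.5051, M(φ₂)=+0.5124 → ΔM = +0.0072;  Δλ = +0.4008 rad
tan C = Δλ / ΔM = +55.3216 → C = 88.96°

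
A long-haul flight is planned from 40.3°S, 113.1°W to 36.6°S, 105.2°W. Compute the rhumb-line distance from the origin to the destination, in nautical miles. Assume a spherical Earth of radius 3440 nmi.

433 nmi

Δψ = ln[tan(π/4+φ₂/2)/tan(π/4+φ₁/2)] = +0.0825;  Δφ = +0.0646 rad,  Δλ = +0.1379 rad
q = Δφ/Δψ = 0.7828
d = R·√(Δφ² + q²Δλ²) = 3440·0.12578 = 433 nmi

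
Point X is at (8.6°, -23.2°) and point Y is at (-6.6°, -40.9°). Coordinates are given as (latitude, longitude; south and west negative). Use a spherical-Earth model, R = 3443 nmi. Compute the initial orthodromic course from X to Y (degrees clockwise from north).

229.8°

θ = atan2( sin Δλ·cos φ₂ ,  cos φ₁ sin φ₂ − sin φ₁ cos φ₂ cos Δλ )
  = atan2(-0.3020, -0.2552) = 229.81°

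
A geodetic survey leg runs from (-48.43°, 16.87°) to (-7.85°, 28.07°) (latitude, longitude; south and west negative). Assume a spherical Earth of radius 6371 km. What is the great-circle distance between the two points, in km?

Haversine: a = sin²(Δφ/2)+cos φ₁ cos φ₂ sin²(Δλ/2) = 0.12651;  σ = 2·atan2(√a,√(1−a))
σ = 41.671° → d = Rσ = 6371·0.72729 = 4634 km

4634 km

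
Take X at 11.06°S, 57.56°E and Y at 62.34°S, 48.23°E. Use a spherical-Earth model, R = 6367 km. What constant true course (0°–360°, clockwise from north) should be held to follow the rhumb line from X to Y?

Δψ = ln[tan(π/4+φ₂/2)/tan(π/4+φ₁/2)] = -1.2075
Δλ = -0.1628 rad (taken the short way round)
course = atan2(Δλ, Δψ) = 187.68°

187.7°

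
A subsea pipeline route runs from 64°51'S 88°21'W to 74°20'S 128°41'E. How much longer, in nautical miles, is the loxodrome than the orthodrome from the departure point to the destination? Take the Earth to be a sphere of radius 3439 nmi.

668 nmi

Great circle: cos σ = sin φ₁ sin φ₂ + cos φ₁ cos φ₂ cos Δλ,  σ = 0.6762 rad → d_gc = 2325.5 nmi
Rhumb line: Δψ = -0.4833, q = Δφ/Δψ = 0.3425, d_rh = R√(Δφ²+q²Δλ²) = 2993.4 nmi
Excess = 2993.4 − 2325.5 = 667.9 ≈ 668 nmi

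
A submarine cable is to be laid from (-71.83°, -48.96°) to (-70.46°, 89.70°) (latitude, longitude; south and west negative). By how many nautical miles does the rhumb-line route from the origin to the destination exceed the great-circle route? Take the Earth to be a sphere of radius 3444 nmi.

578 nmi

Great circle: cos σ = sin φ₁ sin φ₂ + cos φ₁ cos φ₂ cos Δλ,  σ = 0.6144 rad → d_gc = 2116.1 nmi
Rhumb line: Δψ = +0.0740, q = Δφ/Δψ = 0.3230, d_rh = R√(Δφ²+q²Δλ²) = 2693.7 nmi
Excess = 2693.7 − 2116.1 = 577.6 ≈ 578 nmi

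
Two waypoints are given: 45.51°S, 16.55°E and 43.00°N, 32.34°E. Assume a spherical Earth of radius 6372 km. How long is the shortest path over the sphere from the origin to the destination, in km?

9967 km

Haversine: a = sin²(Δφ/2)+cos φ₁ cos φ₂ sin²(Δλ/2) = 0.49667;  σ = 2·atan2(√a,√(1−a))
σ = 89.618° → d = Rσ = 6372·1.56413 = 9967 km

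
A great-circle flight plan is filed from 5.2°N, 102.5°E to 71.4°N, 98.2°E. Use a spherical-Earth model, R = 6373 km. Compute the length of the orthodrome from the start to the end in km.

7370 km

cos σ = sin φ₁ sin φ₂ + cos φ₁ cos φ₂ cos Δλ
      = sin(5.20°)sin(71.40°) + cos(5.20°)cos(71.40°)cos(-4.30°) = 0.4027
σ = 66.256° → d = Rσ = 6373·1.15638 = 7370 km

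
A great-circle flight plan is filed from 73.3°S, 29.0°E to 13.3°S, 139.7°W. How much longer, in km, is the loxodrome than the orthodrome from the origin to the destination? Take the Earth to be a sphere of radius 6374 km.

3085 km

Great circle: cos σ = sin φ₁ sin φ₂ + cos φ₁ cos φ₂ cos Δλ,  σ = 1.6247 rad → d_gc = 10355.9 km
Rhumb line: Δψ = +1.6846, q = Δφ/Δψ = 0.6216, d_rh = R√(Δφ²+q²Δλ²) = 13440.9 km
Excess = 13440.9 − 10355.9 = 3085.0 ≈ 3085 km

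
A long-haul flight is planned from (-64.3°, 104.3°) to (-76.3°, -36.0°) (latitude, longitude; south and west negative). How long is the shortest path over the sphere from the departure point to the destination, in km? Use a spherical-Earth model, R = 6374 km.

cos σ = sin φ₁ sin φ₂ + cos φ₁ cos φ₂ cos Δλ
      = sin(-64.30°)sin(-76.30°) + cos(-64.30°)cos(-76.30°)cos(-140.30°) = 0.7964
σ = 37.211° → d = Rσ = 6374·0.64945 = 4140 km

4140 km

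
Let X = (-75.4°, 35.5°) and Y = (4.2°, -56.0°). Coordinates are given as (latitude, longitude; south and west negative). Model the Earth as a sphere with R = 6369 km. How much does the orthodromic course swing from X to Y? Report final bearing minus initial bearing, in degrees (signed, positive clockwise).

+75.8°

Initial bearing θ₁ = atan2(sin Δλ cos φ₂, cos φ₁ sin φ₂ − sin φ₁ cos φ₂ cos Δλ) = 269.61°
Final bearing θ₂ = (initial bearing from the destination back to the start) + 180° = 345.36°
Δθ = θ₂ − θ₁ = +75.8°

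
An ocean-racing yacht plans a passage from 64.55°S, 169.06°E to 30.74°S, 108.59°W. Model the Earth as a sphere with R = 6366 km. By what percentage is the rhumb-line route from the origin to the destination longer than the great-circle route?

5.5%

Great circle: σ = 1.0348 rad → d_gc = Rσ = 6587.4 km
Rhumb: Δφ = +0.5901, Δλ = +1.4373, Δψ = +0.9237, q = Δφ/Δψ = 0.6388 → d_rh = R√(Δφ²+q²Δλ²) = 6948.0 km
Excess = (6948.0 − 6587.4) / 6587.4 = 360.6 / 6587.4 = 5.47% ≈ 5.5%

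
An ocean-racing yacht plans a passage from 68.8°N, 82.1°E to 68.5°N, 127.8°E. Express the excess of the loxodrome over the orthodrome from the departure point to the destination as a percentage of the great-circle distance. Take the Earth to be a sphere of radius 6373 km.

2.4%

Great circle: σ = 0.2837 rad → d_gc = Rσ = 1808.3 km
Rhumb: Δφ = -0.0052, Δλ = +0.7976, Δψ = -0.0144, q = Δφ/Δψ = 0.3641 → d_rh = R√(Δφ²+q²Δλ²) = 1850.9 km
Excess = (1850.9 − 1808.3) / 1808.3 = 42.6 / 1808.3 = 2.36% ≈ 2.4%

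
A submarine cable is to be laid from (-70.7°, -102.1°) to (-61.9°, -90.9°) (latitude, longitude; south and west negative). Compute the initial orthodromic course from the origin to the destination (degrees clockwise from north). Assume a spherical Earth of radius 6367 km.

32.3°

θ = atan2( sin Δλ·cos φ₂ ,  cos φ₁ sin φ₂ − sin φ₁ cos φ₂ cos Δλ )
  = atan2(+0.0915, +0.1445) = 32.34°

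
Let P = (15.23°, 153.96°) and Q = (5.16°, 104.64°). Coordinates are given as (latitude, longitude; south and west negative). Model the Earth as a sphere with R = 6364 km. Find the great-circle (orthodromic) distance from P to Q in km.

5493 km

Haversine: a = sin²(Δφ/2)+cos φ₁ cos φ₂ sin²(Δλ/2) = 0.17499;  σ = 2·atan2(√a,√(1−a))
σ = 49.457° → d = Rσ = 6364·0.86319 = 5493 km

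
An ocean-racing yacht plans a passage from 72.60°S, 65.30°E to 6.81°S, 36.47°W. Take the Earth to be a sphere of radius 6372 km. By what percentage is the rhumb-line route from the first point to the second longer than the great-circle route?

7.5%

Great circle: σ = 1.5182 rad → d_gc = Rσ = 9673.9 km
Rhumb: Δφ = +1.1483, Δλ = -1.7762, Δψ = +1.7580, q = Δφ/Δψ = 0.6531 → d_rh = R√(Δφ²+q²Δλ²) = 10401.0 km
Excess = (10401.0 − 9673.9) / 9673.9 = 727.1 / 9673.9 = 7.52% ≈ 7.5%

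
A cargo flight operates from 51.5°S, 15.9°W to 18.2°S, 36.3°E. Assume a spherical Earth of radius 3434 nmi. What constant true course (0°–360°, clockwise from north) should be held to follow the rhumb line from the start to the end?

Δψ = ln[tan(π/4+φ₂/2)/tan(π/4+φ₁/2)] = +0.7289
Δλ = +0.9111 rad (taken the short way round)
course = atan2(Δλ, Δψ) = 51.34°

51.3°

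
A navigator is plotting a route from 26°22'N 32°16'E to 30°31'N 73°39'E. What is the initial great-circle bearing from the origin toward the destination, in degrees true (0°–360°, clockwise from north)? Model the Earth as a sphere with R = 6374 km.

73.6°

N = sin Δλ·cos φ₂ = +0.5695;  D = cos φ₁ sin φ₂ − sin φ₁ cos φ₂ cos Δλ = +0.1679
initial course = atan2(N, D) = 73.57°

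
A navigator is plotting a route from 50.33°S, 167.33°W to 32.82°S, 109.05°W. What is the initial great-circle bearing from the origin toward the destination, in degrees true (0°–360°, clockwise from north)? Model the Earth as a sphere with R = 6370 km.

θ = atan2( sin Δλ·cos φ₂ ,  cos φ₁ sin φ₂ − sin φ₁ cos φ₂ cos Δλ )
  = atan2(+0.7148, -0.0059) = 90.47°

90.5°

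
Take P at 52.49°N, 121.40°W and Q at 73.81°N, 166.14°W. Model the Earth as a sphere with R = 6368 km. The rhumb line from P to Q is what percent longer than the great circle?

2.1%

Great circle: σ = 0.4899 rad → d_gc = Rσ = 3119.7 km
Rhumb: Δφ = +0.3721, Δλ = -0.7809, Δψ = +0.8702, q = Δφ/Δψ = 0.4276 → d_rh = R√(Δφ²+q²Δλ²) = 3183.7 km
Excess = (3183.7 − 3119.7) / 3119.7 = 64.0 / 3119.7 = 2.051% ≈ 2.1%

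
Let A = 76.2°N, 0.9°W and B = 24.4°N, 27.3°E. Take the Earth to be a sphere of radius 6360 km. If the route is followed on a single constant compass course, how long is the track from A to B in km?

5994 km

Rhumb course C = atan2(Δλ, Δψ) with Δψ = ln[tan(π/4+φ₂/2)/tan(π/4+φ₁/2)] = -1.6725, Δλ = +0.4922 → C = 163.60°
d = R·|Δφ| / |cos C| = 6360·0.90408 / 0.95932 = 5994 km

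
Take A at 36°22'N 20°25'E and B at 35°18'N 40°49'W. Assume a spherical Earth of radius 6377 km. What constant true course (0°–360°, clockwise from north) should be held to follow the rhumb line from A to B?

268.8°

Meridional parts: M(φ₁)=+0.6822, M(φ₂)=+0.6592 → ΔM = -0.0230;  Δλ = -1.0687 rad
tan C = Δλ / ΔM = +46.5392 → C = 268.77°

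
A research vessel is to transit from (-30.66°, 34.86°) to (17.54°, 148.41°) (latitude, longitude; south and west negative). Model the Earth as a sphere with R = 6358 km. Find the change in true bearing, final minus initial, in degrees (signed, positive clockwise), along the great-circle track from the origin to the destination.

-21.6°

Initial bearing θ₁ = atan2(sin Δλ cos φ₂, cos φ₁ sin φ₂ − sin φ₁ cos φ₂ cos Δλ) = 85.75°
Final bearing θ₂ = (initial bearing from the destination back to the start) + 180° = 64.11°
Δθ = θ₂ − θ₁ = -21.6°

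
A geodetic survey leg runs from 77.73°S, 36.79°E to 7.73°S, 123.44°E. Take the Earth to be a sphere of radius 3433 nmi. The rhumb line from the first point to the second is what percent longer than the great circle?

5.6%

Great circle: σ = 1.4266 rad → d_gc = Rσ = 4897.4 nmi
Rhumb: Δφ = +1.2217, Δλ = +1.5123, Δψ = +2.0951, q = Δφ/Δψ = 0.5831 → d_rh = R√(Δφ²+q²Δλ²) = 5172.8 nmi
Excess = (5172.8 − 4897.4) / 4897.4 = 275.4 / 4897.4 = 5.62% ≈ 5.6%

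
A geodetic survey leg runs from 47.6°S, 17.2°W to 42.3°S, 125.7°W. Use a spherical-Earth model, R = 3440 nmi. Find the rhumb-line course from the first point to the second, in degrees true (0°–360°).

274.0°

Meridional parts: M(φ₁)=-0.9471, M(φ₂)=-0.8162 → ΔM = +0.1308;  Δλ = -1.8937 rad
tan C = Δλ / ΔM = -14.4728 → C = 273.95°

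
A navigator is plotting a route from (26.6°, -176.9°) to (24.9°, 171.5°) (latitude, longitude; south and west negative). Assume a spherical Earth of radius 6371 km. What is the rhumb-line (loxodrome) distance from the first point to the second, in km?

Rhumb course C = atan2(Δλ, Δψ) with Δψ = ln[tan(π/4+φ₂/2)/tan(π/4+φ₁/2)] = -0.0329, Δλ = -0.2025 → C = 260.76°
d = R·|Δφ| / |cos C| = 6371·0.02967 / 0.16061 = 1177 km

1177 km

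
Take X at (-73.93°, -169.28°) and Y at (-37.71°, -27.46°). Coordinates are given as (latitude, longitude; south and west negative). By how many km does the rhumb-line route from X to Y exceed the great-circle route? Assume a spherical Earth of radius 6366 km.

Great circle: cos σ = sin φ₁ sin φ₂ + cos φ₁ cos φ₂ cos Δλ,  σ = 1.1422 rad → d_gc = 7271.1 km
Rhumb line: Δψ = +1.2463, q = Δφ/Δψ = 0.5072, d_rh = R√(Δφ²+q²Δλ²) = 8948.8 km
Excess = 8948.8 − 7271.1 = 1677.7 ≈ 1678 km

1678 km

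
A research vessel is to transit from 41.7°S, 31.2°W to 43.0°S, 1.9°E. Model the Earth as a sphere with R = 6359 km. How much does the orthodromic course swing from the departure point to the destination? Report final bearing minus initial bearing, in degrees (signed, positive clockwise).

-22.6°

Initial bearing θ₁ = atan2(sin Δλ cos φ₂, cos φ₁ sin φ₂ − sin φ₁ cos φ₂ cos Δλ) = 104.28°
Final bearing θ₂ = (initial bearing from the destination back to the start) + 180° = 81.64°
Δθ = θ₂ − θ₁ = -22.6°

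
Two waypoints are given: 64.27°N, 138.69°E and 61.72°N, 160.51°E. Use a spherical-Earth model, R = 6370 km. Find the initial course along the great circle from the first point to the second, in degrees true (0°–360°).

N = sin Δλ·cos φ₂ = +0.1761;  D = cos φ₁ sin φ₂ − sin φ₁ cos φ₂ cos Δλ = -0.0139
initial course = atan2(N, D) = 94.52°

94.5°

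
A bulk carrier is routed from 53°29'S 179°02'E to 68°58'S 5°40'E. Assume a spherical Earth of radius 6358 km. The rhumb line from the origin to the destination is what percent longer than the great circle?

Great circle: σ = 1.0027 rad → d_gc = Rσ = 6375.4 km
Rhumb: Δφ = -0.2702, Δλ = -3.0258, Δψ = -0.5750, q = Δφ/Δψ = 0.4700 → d_rh = R√(Δφ²+q²Δλ²) = 9203.0 km
Excess = (9203.0 − 6375.4) / 6375.4 = 2827.6 / 6375.4 = 44.352% ≈ 44.4%

44.4%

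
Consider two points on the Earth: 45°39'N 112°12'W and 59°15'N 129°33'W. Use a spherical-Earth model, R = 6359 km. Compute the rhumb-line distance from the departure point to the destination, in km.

Δψ = ln[tan(π/4+φ₂/2)/tan(π/4+φ₁/2)] = +0.3936;  Δφ = +0.2374 rad,  Δλ = -0.3028 rad
q = Δφ/Δψ = 0.6031
d = R·√(Δφ² + q²Δλ²) = 6359·0.29950 = 1904 km

1904 km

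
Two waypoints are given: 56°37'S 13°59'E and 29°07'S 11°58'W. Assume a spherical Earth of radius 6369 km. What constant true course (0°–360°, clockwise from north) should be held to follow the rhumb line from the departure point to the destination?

Δψ = ln[tan(π/4+φ₂/2)/tan(π/4+φ₁/2)] = +0.6729
Δλ = -0.4529 rad (taken the short way round)
course = atan2(Δλ, Δψ) = 326.06°

326.1°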